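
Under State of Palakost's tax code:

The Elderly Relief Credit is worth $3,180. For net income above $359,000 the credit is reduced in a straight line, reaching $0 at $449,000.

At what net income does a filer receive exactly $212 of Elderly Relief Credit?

$443,000

$212 is 212/3,180 of the full $3,180, so 2,968/3,180 of the $90,000 range has been used: income = $359,000 + $90,000 × 2,968/3,180 = $443,000.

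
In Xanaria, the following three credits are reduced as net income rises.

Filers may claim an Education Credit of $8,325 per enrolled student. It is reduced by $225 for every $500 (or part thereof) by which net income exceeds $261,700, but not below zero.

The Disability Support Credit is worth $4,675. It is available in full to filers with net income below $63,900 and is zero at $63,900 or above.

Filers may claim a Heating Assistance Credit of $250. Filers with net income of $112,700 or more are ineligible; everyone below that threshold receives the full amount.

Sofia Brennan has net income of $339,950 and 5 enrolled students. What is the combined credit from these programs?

$6,300

Education Credit: base = 5 × $8,325 = $41,625. income exceeds $261,700 by $78,250, which is 157 full-or-partial $500 increments; reduction = 157 × $225 = $35,325, leaving $6,300.
Disability Support Credit: $339,950 meets or exceeds the $63,900 cutoff, so the credit is $0.
Heating Assistance Credit: $339,950 meets or exceeds the $112,700 cutoff, so the credit is $0.
Total: $6,300 + $0 + $0 = $6,300.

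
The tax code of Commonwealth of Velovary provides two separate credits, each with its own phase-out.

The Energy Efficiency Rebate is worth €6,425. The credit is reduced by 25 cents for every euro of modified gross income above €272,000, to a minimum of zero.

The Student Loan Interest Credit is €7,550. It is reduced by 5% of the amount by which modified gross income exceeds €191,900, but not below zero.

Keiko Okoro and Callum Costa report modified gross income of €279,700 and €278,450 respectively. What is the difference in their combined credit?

€375

Keiko (€279,700): Energy Efficiency Rebate: 25% of the €7,700 excess over €272,000 is €1,925; credit = €6,425 − €1,925 = €4,500. Student Loan Interest Credit: 5% of the €87,800 excess over €191,900 is €4,390; credit = €7,550 − €4,390 = €3,160. total €4,500 + €3,160 = €7,660
Callum (€278,450): Energy Efficiency Rebate: 25% of the €6,450 excess over €272,000 is €1,612.50; credit = €6,425 − €1,612.50 = €4,812.50. Student Loan Interest Credit: 5% of the €86,550 excess over €191,900 is €4,327.50; credit = €7,550 − €4,327.50 = €3,222.50. total €4,812.50 + €3,222.50 = €8,035
Difference: |€7,660 − €8,035| = €375.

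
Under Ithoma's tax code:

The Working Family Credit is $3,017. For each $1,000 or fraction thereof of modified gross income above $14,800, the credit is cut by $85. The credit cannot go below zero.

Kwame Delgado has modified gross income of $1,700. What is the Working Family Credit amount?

Working Family Credit: $1,700 is at or below the $14,800 threshold, so the full $3,017 applies.

$3,017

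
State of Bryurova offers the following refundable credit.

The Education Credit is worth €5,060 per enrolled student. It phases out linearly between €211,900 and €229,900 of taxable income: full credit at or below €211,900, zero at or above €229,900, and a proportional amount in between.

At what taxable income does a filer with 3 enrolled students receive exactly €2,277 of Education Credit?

€227,200

Full credit = 3 × €5,060 = €15,180.
€2,277 is 2,277/15,180 of the full €15,180, so 12,903/15,180 of the €18,000 range has been used: income = €211,900 + €18,000 × 12,903/15,180 = €227,200.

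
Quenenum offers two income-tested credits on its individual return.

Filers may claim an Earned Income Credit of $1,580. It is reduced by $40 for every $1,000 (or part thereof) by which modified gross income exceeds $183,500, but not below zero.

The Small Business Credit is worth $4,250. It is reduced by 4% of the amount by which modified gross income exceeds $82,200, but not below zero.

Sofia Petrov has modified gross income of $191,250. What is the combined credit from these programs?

Earned Income Credit: income exceeds $183,500 by $7,750, which is 8 full-or-partial $1,000 increments; reduction = 8 × $40 = $320, leaving $1,260.
Small Business Credit: 4% of the $109,050 excess over $82,200 is $4,362 ≥ base, so the credit is $0.
Total: $1,260 + $0 = $1,260.

$1,260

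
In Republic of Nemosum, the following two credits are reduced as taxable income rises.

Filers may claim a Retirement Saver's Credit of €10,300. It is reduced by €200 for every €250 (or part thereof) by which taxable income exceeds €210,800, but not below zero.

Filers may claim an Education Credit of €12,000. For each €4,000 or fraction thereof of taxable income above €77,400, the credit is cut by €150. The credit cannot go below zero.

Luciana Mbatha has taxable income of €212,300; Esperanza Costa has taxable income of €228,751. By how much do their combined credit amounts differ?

€9,700

Luciana (€212,300): Retirement Saver's Credit: income exceeds €210,800 by €1,500, which is 6 full-or-partial €250 increments; reduction = 6 × €200 = €1,200, leaving €9,100. Education Credit: income exceeds €77,400 by €134,900, which is 34 full-or-partial €4,000 increments; reduction = 34 × €150 = €5,100, leaving €6,900. total €9,100 + €6,900 = €16,000
Esperanza (€228,751): Retirement Saver's Credit: income exceeds €210,800 by €17,951 → 72 increments × €200 = €14,400 ≥ base, so the credit is €0. Education Credit: income exceeds €77,400 by €151,351, which is 38 full-or-partial €4,000 increments; reduction = 38 × €150 = €5,700, leaving €6,300. total €0 + €6,300 = €6,300
Difference: |€16,000 − €6,300| = €9,700.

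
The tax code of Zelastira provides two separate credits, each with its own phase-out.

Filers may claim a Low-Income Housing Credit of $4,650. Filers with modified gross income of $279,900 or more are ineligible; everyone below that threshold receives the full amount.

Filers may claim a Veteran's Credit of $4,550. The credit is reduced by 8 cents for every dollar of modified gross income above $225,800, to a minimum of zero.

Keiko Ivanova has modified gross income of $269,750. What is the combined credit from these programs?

Low-Income Housing Credit: $269,750 is below the $279,900 cutoff, so the full $4,650 applies.
Veteran's Credit: 8% of the $43,950 excess over $225,800 is $3,516; credit = $4,550 − $3,516 = $1,034.
Total: $4,650 + $1,034 = $5,684.

$5,684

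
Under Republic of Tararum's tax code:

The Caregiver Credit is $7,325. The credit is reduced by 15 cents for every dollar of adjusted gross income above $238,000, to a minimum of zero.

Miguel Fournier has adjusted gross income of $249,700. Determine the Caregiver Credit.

$5,570

Caregiver Credit: 15% of the $11,700 excess over $238,000 is $1,755; credit = $7,325 − $1,755 = $5,570.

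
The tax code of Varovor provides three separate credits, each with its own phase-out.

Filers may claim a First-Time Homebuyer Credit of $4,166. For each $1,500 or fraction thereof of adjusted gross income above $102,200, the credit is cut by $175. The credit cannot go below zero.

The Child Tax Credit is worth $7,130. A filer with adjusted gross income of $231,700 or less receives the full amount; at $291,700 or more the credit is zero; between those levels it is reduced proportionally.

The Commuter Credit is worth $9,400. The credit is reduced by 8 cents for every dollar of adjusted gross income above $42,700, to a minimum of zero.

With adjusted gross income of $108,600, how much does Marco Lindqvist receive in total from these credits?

$14,549

First-Time Homebuyer Credit: income exceeds $102,200 by $6,400, which is 5 full-or-partial $1,500 increments; reduction = 5 × $175 = $875, leaving $3,291.
Child Tax Credit: $108,600 is at or below the $231,700 threshold, so the full $7,130 applies.
Commuter Credit: 8% of the $65,900 excess over $42,700 is $5,272; credit = $9,400 − $5,272 = $4,128.
Total: $3,291 + $7,130 + $4,128 = $14,549.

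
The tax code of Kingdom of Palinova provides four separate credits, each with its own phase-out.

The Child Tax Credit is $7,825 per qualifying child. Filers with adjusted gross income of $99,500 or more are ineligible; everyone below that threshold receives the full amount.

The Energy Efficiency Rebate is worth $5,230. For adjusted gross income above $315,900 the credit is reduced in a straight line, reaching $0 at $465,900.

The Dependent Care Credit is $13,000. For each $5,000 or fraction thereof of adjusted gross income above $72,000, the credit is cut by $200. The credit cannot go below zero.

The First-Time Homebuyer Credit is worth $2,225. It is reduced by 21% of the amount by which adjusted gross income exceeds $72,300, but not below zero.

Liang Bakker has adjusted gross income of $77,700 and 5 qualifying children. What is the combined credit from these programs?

$58,046

Child Tax Credit: base = 5 × $7,825 = $39,125. $77,700 is below the $99,500 cutoff, so the full $39,125 applies.
Energy Efficiency Rebate: $77,700 is at or below the $315,900 threshold, so the full $5,230 applies.
Dependent Care Credit: income exceeds $72,000 by $5,700, which is 2 full-or-partial $5,000 increments; reduction = 2 × $200 = $400, leaving $12,600.
First-Time Homebuyer Credit: 21% of the $5,400 excess over $72,300 is $1,134; credit = $2,225 − $1,134 = $1,091.
Total: $39,125 + $5,230 + $12,600 + $1,091 = $58,046.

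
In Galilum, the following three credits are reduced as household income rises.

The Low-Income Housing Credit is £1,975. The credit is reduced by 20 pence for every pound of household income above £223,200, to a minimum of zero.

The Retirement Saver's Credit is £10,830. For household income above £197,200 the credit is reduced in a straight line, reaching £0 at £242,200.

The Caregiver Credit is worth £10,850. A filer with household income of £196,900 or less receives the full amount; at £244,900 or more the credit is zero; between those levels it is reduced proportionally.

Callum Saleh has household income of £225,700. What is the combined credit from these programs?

£9,786

Low-Income Housing Credit: 20% of the £2,500 excess over £223,200 is £500; credit = £1,975 − £500 = £1,475.
Retirement Saver's Credit: £225,700 is £28,500 into a £45,000 phase-out range, leaving 16,500/45,000 of the credit: £10,830 × 16,500/45,000 = £3,971.
Caregiver Credit: £225,700 is £28,800 into a £48,000 phase-out range, leaving 19,200/48,000 of the credit: £10,850 × 19,200/48,000 = £4,340.
Total: £1,475 + £3,971 + £4,340 = £9,786.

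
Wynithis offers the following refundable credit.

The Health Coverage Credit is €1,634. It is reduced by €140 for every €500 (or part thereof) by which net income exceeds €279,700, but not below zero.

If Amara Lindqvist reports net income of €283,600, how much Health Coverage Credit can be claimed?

€514

Health Coverage Credit: income exceeds €279,700 by €3,900, which is 8 full-or-partial €500 increments; reduction = 8 × €140 = €1,120, leaving €514.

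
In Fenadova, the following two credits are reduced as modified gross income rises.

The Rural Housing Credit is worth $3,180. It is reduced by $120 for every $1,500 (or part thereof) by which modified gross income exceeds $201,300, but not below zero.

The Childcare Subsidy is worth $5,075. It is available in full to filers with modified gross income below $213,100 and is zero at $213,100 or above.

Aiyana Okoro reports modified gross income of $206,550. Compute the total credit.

Rural Housing Credit: income exceeds $201,300 by $5,250, which is 4 full-or-partial $1,500 increments; reduction = 4 × $120 = $480, leaving $2,700.
Childcare Subsidy: $206,550 is below the $213,100 cutoff, so the full $5,075 applies.
Total: $2,700 + $5,075 = $7,775.

$7,775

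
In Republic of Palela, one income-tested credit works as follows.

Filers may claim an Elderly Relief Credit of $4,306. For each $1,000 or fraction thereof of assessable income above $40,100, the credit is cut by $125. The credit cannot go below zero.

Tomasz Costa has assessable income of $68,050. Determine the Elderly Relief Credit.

$806

Elderly Relief Credit: income exceeds $40,100 by $27,950, which is 28 full-or-partial $1,000 increments; reduction = 28 × $125 = $3,500, leaving $806.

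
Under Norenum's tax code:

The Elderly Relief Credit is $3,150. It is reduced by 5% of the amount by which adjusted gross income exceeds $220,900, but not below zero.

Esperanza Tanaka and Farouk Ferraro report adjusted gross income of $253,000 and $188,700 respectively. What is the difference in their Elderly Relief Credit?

Esperanza ($253,000): Elderly Relief Credit: 5% of the $32,100 excess over $220,900 is $1,605; credit = $3,150 − $1,605 = $1,545.
Farouk ($188,700): Elderly Relief Credit: $188,700 is at or below the $220,900 threshold, so the full $3,150 applies.
Difference: |$1,545 − $3,150| = $1,605.

$1,605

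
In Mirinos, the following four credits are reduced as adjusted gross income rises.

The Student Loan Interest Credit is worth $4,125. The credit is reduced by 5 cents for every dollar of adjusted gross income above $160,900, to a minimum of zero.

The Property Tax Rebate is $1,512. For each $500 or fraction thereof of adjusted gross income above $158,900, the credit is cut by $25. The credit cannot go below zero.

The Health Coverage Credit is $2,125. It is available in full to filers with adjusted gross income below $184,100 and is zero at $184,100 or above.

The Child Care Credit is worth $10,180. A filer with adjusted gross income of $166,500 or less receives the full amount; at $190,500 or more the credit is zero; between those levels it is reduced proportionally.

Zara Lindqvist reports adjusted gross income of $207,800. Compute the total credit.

$1,780

Student Loan Interest Credit: 5% of the $46,900 excess over $160,900 is $2,345; credit = $4,125 − $2,345 = $1,780.
Property Tax Rebate: income exceeds $158,900 by $48,900 → 98 increments × $25 = $2,450 ≥ base, so the credit is $0.
Health Coverage Credit: $207,800 meets or exceeds the $184,100 cutoff, so the credit is $0.
Child Care Credit: $207,800 is at or above $190,500, so the credit is $0.
Total: $1,780 + $0 + $0 + $0 = $1,780.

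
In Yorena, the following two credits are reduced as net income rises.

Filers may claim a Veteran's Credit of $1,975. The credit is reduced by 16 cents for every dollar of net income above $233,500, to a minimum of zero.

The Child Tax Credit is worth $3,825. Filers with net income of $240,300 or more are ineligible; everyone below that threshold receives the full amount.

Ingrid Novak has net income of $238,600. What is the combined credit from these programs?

$4,984

Veteran's Credit: 16% of the $5,100 excess over $233,500 is $816; credit = $1,975 − $816 = $1,159.
Child Tax Credit: $238,600 is below the $240,300 cutoff, so the full $3,825 applies.
Total: $1,159 + $3,825 = $4,984.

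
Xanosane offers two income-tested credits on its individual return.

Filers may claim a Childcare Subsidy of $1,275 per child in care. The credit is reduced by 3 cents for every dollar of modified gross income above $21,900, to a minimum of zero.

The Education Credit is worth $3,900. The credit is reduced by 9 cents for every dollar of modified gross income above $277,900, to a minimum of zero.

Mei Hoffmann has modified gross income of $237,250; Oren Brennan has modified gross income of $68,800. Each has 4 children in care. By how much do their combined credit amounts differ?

$3,693

Mei ($237,250): Childcare Subsidy: base = 4 × $1,275 = $5,100. 3% of the $215,350 excess over $21,900 is $6,460.50 ≥ base, so the credit is $0. Education Credit: $237,250 is at or below the $277,900 threshold, so the full $3,900 applies. total $0 + $3,900 = $3,900
Oren ($68,800): Childcare Subsidy: base = 4 × $1,275 = $5,100. 3% of the $46,900 excess over $21,900 is $1,407; credit = $5,100 − $1,407 = $3,693. Education Credit: $68,800 is at or below the $277,900 threshold, so the full $3,900 applies. total $3,693 + $3,900 = $7,593
Difference: |$3,900 − $7,593| = $3,693.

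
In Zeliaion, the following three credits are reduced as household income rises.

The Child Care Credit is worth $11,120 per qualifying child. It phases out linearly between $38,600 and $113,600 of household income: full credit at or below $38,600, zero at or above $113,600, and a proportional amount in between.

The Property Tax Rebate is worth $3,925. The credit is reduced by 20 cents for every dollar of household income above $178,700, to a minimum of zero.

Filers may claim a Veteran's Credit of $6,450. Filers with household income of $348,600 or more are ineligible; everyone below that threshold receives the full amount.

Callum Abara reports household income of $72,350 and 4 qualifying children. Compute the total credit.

Child Care Credit: base = 4 × $11,120 = $44,480. $72,350 is $33,750 into a $75,000 phase-out range, leaving 41,250/75,000 of the credit: $44,480 × 41,250/75,000 = $24,464.
Property Tax Rebate: $72,350 is at or below the $178,700 threshold, so the full $3,925 applies.
Veteran's Credit: $72,350 is below the $348,600 cutoff, so the full $6,450 applies.
Total: $24,464 + $3,925 + $6,450 = $34,839.

$34,839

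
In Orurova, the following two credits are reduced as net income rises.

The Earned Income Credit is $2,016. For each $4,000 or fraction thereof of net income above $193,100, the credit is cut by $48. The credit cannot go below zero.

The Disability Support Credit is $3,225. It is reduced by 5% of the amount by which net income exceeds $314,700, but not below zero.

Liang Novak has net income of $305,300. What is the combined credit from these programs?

$3,849

Earned Income Credit: income exceeds $193,100 by $112,200, which is 29 full-or-partial $4,000 increments; reduction = 29 × $48 = $1,392, leaving $624.
Disability Support Credit: $305,300 is at or below the $314,700 threshold, so the full $3,225 applies.
Total: $624 + $3,225 = $3,849.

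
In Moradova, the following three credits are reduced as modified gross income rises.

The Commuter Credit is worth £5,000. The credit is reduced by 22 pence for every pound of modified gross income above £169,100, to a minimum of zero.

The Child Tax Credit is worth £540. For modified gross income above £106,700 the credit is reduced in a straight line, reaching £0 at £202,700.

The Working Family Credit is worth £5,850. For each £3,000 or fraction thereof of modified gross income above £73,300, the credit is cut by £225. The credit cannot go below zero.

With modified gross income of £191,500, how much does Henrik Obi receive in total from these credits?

Commuter Credit: 22% of the £22,400 excess over £169,100 is £4,928; credit = £5,000 − £4,928 = £72.
Child Tax Credit: £191,500 is £84,800 into a £96,000 phase-out range, leaving 11,200/96,000 of the credit: £540 × 11,200/96,000 = £63.
Working Family Credit: income exceeds £73,300 by £118,200 → 40 increments × £225 = £9,000 ≥ base, so the credit is £0.
Total: £72 + £63 + £0 = £135.

£135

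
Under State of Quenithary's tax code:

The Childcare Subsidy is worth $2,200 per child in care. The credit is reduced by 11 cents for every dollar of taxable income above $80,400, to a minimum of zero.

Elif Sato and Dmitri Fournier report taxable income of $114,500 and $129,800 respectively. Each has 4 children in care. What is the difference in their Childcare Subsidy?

Elif ($114,500): Childcare Subsidy: base = 4 × $2,200 = $8,800. 11% of the $34,100 excess over $80,400 is $3,751; credit = $8,800 − $3,751 = $5,049.
Dmitri ($129,800): Childcare Subsidy: base = 4 × $2,200 = $8,800. 11% of the $49,400 excess over $80,400 is $5,434; credit = $8,800 − $5,434 = $3,366.
Difference: |$5,049 − $3,366| = $1,683.

$1,683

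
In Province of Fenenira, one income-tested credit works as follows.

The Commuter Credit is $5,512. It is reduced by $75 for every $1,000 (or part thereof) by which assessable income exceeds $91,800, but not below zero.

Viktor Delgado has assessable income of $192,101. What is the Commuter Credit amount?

Commuter Credit: income exceeds $91,800 by $100,301 → 101 increments × $75 = $7,575 ≥ base, so the credit is $0.

$0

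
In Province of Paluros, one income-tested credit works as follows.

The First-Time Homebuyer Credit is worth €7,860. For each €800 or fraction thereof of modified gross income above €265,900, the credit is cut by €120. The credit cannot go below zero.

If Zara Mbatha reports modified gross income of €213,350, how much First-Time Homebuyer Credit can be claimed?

€7,860

First-Time Homebuyer Credit: €213,350 is at or below the €265,900 threshold, so the full €7,860 applies.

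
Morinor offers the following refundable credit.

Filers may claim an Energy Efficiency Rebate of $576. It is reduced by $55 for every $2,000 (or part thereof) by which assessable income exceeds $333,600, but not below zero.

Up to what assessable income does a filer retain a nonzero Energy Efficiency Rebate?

After 10 increments the reduction is 10 × $55 = $550, leaving $26; one more increment wipes it out. Increment 10 ends at excess 10 × $2,000 = $20,000, so the highest qualifying income is $333,600 + $20,000 = $353,600.

$353,600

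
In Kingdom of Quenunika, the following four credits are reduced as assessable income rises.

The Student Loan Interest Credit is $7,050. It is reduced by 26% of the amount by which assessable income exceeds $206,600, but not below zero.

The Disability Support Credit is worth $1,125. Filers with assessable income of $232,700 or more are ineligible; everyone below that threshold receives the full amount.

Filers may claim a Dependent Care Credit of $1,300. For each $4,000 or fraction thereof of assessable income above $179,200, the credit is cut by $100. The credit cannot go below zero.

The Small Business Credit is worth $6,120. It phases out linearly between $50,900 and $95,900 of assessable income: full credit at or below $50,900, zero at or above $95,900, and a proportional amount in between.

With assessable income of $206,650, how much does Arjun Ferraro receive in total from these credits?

$8,762

Student Loan Interest Credit: 26% of the $50 excess over $206,600 is $13; credit = $7,050 − $13 = $7,037.
Disability Support Credit: $206,650 is below the $232,700 cutoff, so the full $1,125 applies.
Dependent Care Credit: income exceeds $179,200 by $27,450, which is 7 full-or-partial $4,000 increments; reduction = 7 × $100 = $700, leaving $600.
Small Business Credit: $206,650 is at or above $95,900, so the credit is $0.
Total: $7,037 + $1,125 + $600 + $0 = $8,762.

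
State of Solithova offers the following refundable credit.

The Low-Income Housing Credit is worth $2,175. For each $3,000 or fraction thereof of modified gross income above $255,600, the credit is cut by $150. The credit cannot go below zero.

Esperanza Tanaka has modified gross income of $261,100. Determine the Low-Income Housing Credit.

Low-Income Housing Credit: income exceeds $255,600 by $5,500, which is 2 full-or-partial $3,000 increments; reduction = 2 × $150 = $300, leaving $1,875.

$1,875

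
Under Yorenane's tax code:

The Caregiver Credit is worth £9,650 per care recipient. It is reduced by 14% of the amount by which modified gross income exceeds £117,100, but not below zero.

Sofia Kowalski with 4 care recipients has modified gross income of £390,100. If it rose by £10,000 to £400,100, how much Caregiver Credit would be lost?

At £390,100 — base = 4 × £9,650 = £38,600. 14% of the £273,000 excess over £117,100 is £38,220; credit = £38,600 − £38,220 = £380.
At £400,100 — base = 4 × £9,650 = £38,600. 14% of the £283,000 excess over £117,100 is £39,620 ≥ base, so the credit is £0.
Lost: £380 − £0 = £380.

£380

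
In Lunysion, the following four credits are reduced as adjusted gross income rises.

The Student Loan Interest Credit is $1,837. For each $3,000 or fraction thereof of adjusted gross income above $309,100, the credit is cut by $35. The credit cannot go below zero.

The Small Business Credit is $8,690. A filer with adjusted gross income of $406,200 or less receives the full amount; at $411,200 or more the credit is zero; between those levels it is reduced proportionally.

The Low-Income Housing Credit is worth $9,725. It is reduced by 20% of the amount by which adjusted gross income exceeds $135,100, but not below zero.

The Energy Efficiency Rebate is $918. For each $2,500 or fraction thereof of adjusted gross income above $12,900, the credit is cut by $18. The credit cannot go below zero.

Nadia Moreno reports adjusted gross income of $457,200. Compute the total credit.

Student Loan Interest Credit: income exceeds $309,100 by $148,100, which is 50 full-or-partial $3,000 increments; reduction = 50 × $35 = $1,750, leaving $87.
Small Business Credit: $457,200 is at or above $411,200, so the credit is $0.
Low-Income Housing Credit: 20% of the $322,100 excess over $135,100 is $64,420 ≥ base, so the credit is $0.
Energy Efficiency Rebate: income exceeds $12,900 by $444,300 → 178 increments × $18 = $3,204 ≥ base, so the credit is $0.
Total: $87 + $0 + $0 + $0 = $87.

$87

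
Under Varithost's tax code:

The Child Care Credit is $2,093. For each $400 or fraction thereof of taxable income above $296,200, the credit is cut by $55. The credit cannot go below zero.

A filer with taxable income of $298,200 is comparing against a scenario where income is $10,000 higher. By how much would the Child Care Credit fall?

At $298,200 — income exceeds $296,200 by $2,000, which is 5 full-or-partial $400 increments; reduction = 5 × $55 = $275, leaving $1,818.
At $308,200 — income exceeds $296,200 by $12,000, which is 30 full-or-partial $400 increments; reduction = 30 × $55 = $1,650, leaving $443.
Lost: $1,818 − $443 = $1,375.

$1,375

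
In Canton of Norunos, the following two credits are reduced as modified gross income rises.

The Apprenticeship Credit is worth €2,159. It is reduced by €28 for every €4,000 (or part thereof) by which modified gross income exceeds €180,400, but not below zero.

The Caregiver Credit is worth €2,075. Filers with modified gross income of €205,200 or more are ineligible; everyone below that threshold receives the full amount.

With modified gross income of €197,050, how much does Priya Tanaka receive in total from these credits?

Apprenticeship Credit: income exceeds €180,400 by €16,650, which is 5 full-or-partial €4,000 increments; reduction = 5 × €28 = €140, leaving €2,019.
Caregiver Credit: €197,050 is below the €205,200 cutoff, so the full €2,075 applies.
Total: €2,019 + €2,075 = €4,094.

€4,094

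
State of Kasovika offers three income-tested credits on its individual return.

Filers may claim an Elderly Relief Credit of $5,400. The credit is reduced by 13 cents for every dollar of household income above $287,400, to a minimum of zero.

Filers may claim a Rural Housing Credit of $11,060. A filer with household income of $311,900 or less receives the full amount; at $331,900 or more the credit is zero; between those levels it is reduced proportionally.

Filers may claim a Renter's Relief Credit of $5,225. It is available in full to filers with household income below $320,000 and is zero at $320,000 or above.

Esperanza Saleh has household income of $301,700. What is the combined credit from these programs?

Elderly Relief Credit: 13% of the $14,300 excess over $287,400 is $1,859; credit = $5,400 − $1,859 = $3,541.
Rural Housing Credit: $301,700 is at or below the $311,900 threshold, so the full $11,060 applies.
Renter's Relief Credit: $301,700 is below the $320,000 cutoff, so the full $5,225 applies.
Total: $3,541 + $11,060 + $5,225 = $19,826.

$19,826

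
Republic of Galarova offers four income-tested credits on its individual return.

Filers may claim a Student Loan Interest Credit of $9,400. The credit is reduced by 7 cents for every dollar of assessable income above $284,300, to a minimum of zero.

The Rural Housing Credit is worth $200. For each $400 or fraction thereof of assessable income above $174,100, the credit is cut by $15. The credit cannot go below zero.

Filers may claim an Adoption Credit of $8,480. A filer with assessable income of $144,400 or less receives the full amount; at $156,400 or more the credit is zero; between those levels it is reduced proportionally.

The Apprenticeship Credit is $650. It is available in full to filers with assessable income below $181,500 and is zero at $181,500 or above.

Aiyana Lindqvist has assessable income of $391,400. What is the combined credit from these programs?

$1,903

Student Loan Interest Credit: 7% of the $107,100 excess over $284,300 is $7,497; credit = $9,400 − $7,497 = $1,903.
Rural Housing Credit: income exceeds $174,100 by $217,300 → 544 increments × $15 = $8,160 ≥ base, so the credit is $0.
Adoption Credit: $391,400 is at or above $156,400, so the credit is $0.
Apprenticeship Credit: $391,400 meets or exceeds the $181,500 cutoff, so the credit is $0.
Total: $1,903 + $0 + $0 + $0 = $1,903.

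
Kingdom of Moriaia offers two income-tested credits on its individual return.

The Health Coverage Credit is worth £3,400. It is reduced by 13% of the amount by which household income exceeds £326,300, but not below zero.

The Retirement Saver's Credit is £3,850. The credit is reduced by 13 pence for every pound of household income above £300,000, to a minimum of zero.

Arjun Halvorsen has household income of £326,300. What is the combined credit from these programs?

£3,831

Health Coverage Credit: £326,300 is at or below the £326,300 threshold, so the full £3,400 applies.
Retirement Saver's Credit: 13% of the £26,300 excess over £300,000 is £3,419; credit = £3,850 − £3,419 = £431.
Total: £3,400 + £431 = £3,831.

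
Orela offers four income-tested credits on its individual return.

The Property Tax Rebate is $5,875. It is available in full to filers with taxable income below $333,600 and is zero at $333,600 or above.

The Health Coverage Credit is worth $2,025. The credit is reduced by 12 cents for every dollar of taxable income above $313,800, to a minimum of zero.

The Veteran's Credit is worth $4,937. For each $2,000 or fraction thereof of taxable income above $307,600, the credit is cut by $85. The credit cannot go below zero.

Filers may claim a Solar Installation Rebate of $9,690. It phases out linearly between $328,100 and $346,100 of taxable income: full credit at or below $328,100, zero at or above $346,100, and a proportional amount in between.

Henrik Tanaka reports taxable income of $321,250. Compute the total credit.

Property Tax Rebate: $321,250 is below the $333,600 cutoff, so the full $5,875 applies.
Health Coverage Credit: 12% of the $7,450 excess over $313,800 is $894; credit = $2,025 − $894 = $1,131.
Veteran's Credit: income exceeds $307,600 by $13,650, which is 7 full-or-partial $2,000 increments; reduction = 7 × $85 = $595, leaving $4,342.
Solar Installation Rebate: $321,250 is at or below the $328,100 threshold, so the full $9,690 applies.
Total: $5,875 + $1,131 + $4,342 + $9,690 = $21,038.

$21,038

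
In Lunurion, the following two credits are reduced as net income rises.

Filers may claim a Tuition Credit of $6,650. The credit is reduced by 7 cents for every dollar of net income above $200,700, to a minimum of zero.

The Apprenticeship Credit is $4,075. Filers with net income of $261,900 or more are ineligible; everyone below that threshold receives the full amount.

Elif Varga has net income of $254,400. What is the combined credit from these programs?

$6,966

Tuition Credit: 7% of the $53,700 excess over $200,700 is $3,759; credit = $6,650 − $3,759 = $2,891.
Apprenticeship Credit: $254,400 is below the $261,900 cutoff, so the full $4,075 applies.
Total: $2,891 + $4,075 = $6,966.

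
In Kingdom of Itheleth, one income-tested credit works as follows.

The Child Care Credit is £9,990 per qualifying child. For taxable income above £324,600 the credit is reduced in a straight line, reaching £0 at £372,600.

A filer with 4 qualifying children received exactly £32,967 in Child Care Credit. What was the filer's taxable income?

Full credit = 4 × £9,990 = £39,960.
£32,967 is 32,967/39,960 of the full £39,960, so 6,993/39,960 of the £48,000 range has been used: income = £324,600 + £48,000 × 6,993/39,960 = £333,000.

£333,000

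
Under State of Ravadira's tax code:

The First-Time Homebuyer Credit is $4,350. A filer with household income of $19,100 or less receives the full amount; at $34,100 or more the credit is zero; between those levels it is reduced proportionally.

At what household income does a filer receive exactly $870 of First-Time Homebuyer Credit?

$31,100

$870 is 870/4,350 of the full $4,350, so 3,480/4,350 of the $15,000 range has been used: income = $19,100 + $15,000 × 3,480/4,350 = $31,100.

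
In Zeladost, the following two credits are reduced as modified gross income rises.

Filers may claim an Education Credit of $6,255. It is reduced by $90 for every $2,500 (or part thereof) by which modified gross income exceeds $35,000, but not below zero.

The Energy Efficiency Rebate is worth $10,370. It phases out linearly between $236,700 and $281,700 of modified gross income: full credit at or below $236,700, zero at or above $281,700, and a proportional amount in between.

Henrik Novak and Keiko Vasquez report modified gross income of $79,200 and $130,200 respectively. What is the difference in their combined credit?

Henrik ($79,200): Education Credit: income exceeds $35,000 by $44,200, which is 18 full-or-partial $2,500 increments; reduction = 18 × $90 = $1,620, leaving $4,635. Energy Efficiency Rebate: $79,200 is at or below the $236,700 threshold, so the full $10,370 applies. total $4,635 + $10,370 = $15,005
Keiko ($130,200): Education Credit: income exceeds $35,000 by $95,200, which is 39 full-or-partial $2,500 increments; reduction = 39 × $90 = $3,510, leaving $2,745. Energy Efficiency Rebate: $130,200 is at or below the $236,700 threshold, so the full $10,370 applies. total $2,745 + $10,370 = $13,115
Difference: |$15,005 − $13,115| = $1,890.

$1,890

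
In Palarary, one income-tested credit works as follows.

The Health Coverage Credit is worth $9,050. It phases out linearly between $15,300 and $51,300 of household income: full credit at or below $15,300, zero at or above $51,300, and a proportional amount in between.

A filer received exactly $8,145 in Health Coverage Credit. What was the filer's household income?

$18,900

$8,145 is 8,145/9,050 of the full $9,050, so 905/9,050 of the $36,000 range has been used: income = $15,300 + $36,000 × 905/9,050 = $18,900.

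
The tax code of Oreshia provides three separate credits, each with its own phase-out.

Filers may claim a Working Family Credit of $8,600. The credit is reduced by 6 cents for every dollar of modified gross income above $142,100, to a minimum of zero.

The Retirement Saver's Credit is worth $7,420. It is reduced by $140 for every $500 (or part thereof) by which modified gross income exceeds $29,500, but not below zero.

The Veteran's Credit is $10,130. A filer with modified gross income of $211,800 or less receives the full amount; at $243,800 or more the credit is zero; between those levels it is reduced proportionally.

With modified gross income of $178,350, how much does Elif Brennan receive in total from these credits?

$16,555

Working Family Credit: 6% of the $36,250 excess over $142,100 is $2,175; credit = $8,600 − $2,175 = $6,425.
Retirement Saver's Credit: income exceeds $29,500 by $148,850 → 298 increments × $140 = $41,720 ≥ base, so the credit is $0.
Veteran's Credit: $178,350 is at or below the $211,800 threshold, so the full $10,130 applies.
Total: $6,425 + $0 + $10,130 = $16,555.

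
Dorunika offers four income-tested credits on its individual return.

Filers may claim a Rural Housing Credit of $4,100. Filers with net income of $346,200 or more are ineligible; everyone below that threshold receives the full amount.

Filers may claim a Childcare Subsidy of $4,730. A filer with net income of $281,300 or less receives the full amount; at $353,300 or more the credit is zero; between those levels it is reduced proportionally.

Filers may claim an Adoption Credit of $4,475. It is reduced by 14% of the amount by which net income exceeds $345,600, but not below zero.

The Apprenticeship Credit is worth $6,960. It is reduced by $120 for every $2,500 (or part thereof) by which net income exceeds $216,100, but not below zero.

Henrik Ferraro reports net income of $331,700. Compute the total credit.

Rural Housing Credit: $331,700 is below the $346,200 cutoff, so the full $4,100 applies.
Childcare Subsidy: $331,700 is $50,400 into a $72,000 phase-out range, leaving 21,600/72,000 of the credit: $4,730 × 21,600/72,000 = $1,419.
Adoption Credit: $331,700 is at or below the $345,600 threshold, so the full $4,475 applies.
Apprenticeship Credit: income exceeds $216,100 by $115,600, which is 47 full-or-partial $2,500 increments; reduction = 47 × $120 = $5,640, leaving $1,320.
Total: $4,100 + $1,419 + $4,475 + $1,320 = $11,314.

$11,314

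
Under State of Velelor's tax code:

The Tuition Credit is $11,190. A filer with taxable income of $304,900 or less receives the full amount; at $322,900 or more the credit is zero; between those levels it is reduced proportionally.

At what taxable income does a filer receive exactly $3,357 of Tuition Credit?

$317,500

$3,357 is 3,357/11,190 of the full $11,190, so 7,833/11,190 of the $18,000 range has been used: income = $304,900 + $18,000 × 7,833/11,190 = $317,500.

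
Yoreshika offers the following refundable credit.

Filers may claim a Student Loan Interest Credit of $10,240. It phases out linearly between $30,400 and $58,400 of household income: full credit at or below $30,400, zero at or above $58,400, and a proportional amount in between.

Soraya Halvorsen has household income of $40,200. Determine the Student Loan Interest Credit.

$6,656

Student Loan Interest Credit: $40,200 is $9,800 into a $28,000 phase-out range, leaving 18,200/28,000 of the credit: $10,240 × 18,200/28,000 = $6,656.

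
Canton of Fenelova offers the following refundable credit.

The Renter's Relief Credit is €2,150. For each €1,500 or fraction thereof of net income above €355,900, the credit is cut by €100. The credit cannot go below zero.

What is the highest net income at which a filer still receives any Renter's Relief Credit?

€387,400

After 21 increments the reduction is 21 × €100 = €2,100, leaving €50; one more increment wipes it out. Increment 21 ends at excess 21 × €1,500 = €31,500, so the highest qualifying income is €355,900 + €31,500 = €387,400.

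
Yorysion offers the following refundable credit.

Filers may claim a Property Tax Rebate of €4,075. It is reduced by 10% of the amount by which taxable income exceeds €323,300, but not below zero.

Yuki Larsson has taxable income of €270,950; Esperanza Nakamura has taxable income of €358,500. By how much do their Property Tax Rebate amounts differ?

€3,520

Yuki (€270,950): Property Tax Rebate: €270,950 is at or below the €323,300 threshold, so the full €4,075 applies.
Esperanza (€358,500): Property Tax Rebate: 10% of the €35,200 excess over €323,300 is €3,520; credit = €4,075 − €3,520 = €555.
Difference: |€4,075 − €555| = €3,520.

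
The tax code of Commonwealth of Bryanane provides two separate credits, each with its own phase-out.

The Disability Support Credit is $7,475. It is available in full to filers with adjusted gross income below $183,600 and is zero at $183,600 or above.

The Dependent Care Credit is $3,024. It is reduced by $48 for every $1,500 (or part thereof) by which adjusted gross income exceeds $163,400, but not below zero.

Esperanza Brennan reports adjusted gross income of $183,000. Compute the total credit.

$9,827

Disability Support Credit: $183,000 is below the $183,600 cutoff, so the full $7,475 applies.
Dependent Care Credit: income exceeds $163,400 by $19,600, which is 14 full-or-partial $1,500 increments; reduction = 14 × $48 = $672, leaving $2,352.
Total: $7,475 + $2,352 = $9,827.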